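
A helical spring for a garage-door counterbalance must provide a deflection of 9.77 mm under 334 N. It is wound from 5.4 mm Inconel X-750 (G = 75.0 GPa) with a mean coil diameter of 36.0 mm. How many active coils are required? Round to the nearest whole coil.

5

Required rate k = F/δ = 334/9.77 = 34.186 N/mm
N_a = Gd⁴/(8D³k) = (75.0×10³ × 5.4⁴)/(8 × 36.0³ × 34.186)
    = 6.37729e+07 / 1.276e+07 = 4.998 → 5 coils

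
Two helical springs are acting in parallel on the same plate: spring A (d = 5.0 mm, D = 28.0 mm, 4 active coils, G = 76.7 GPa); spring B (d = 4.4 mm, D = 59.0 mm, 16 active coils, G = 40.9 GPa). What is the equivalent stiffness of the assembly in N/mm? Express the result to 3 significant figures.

68.8 N/mm

k_A = Gd⁴/(8D³N_a) = (76.7×10³)(5.0⁴)/(8·28.0³·4) = 68.242 N/mm
k_B = Gd⁴/(8D³N_a) = (40.9×10³)(4.4⁴)/(8·59.0³·16) = 0.58313 N/mm
Parallel: k_eq = 68.242 + 0.58313 = 68.825 N/mm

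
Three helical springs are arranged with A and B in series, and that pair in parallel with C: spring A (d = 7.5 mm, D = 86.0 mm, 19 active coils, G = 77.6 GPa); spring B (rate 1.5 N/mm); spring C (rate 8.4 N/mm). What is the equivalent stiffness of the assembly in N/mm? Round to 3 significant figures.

9.34 N/mm

k_A = Gd⁴/(8D³N_a) = (77.6×10³)(7.5⁴)/(8·86.0³·19) = 2.5396 N/mm
Springs A,B series: k_AB = 1/(1/2.5396+1/1.5) = 0.94302 N/mm; parallel with C: k_eq = 0.94302+8.4 = 9.343 N/mm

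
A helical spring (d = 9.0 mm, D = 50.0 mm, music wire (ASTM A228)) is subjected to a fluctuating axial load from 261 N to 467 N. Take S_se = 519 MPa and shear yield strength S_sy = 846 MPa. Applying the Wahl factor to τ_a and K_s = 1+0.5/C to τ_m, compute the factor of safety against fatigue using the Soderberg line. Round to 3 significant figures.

7.93

C = D/d = 50.0/9.0 = 5.5556; K_W = (4C−1)/(4C−4)+0.615/C = 1.2753; K_s = 1+0.5/C = 1.0900
F_a = (F_max−F_min)/2 = 103 N; F_m = (F_max+F_min)/2 = 364 N
τ_a = K_W·8F_aD/(πd³) = 1.2753 × 17.99 = 22.943 MPa
τ_m = K_s·8F_mD/(πd³) = 1.0900 × 63.575 = 69.296 MPa
Soderberg: 1/n_f = τ_a/S_se + τ_m/S_sy = 22.943/519 + 69.296/846 = 0.04421 + 0.08191 = 0.12612
n_f = 1/0.12612 = 7.929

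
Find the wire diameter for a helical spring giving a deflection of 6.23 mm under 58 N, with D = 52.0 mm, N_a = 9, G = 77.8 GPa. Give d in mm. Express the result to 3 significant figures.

Required rate k = F/δ = 58/6.23 = 9.3098 N/mm
d = (8D³N_a·k / G)^(1/4) = (8·52.0³·9·9.3098 / (77.8×10³))^0.25
  = (1211.4)^0.25 = 5.8996 mm

5.90 mm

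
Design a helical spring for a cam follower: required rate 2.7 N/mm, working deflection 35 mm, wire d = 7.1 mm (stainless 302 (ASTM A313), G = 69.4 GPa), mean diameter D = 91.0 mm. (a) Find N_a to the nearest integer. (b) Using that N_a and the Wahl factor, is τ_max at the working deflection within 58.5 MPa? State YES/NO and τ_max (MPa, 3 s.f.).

N_a = Gd⁴/(8D³k) = (69.4×10³)(7.1⁴)/(8·91.0³·2.7) = 10.83 → N_a = 11
Actual rate k = Gd⁴/(8D³·11) = 2.6594 N/mm
Working load F = kδ = 2.6594·35 = 93.08 N
C = 91.0/7.1 = 12.8169; K_W = (4C−1)/(4C−4)+0.615/C = 1.1115
τ_max = K_W·8FD/(πd³) = 1.1115·60.264 = 66.981 MPa
τ_max > 58.5 MPa → exceeds allowable

(a) 11 coils; (b) NO, τ_max = 67.0 MPa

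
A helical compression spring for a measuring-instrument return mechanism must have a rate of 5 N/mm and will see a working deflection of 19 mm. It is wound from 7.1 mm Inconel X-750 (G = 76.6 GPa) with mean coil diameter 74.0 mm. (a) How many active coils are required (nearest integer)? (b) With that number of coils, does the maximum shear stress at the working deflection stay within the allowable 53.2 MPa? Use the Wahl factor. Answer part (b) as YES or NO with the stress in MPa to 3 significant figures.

(a) 12 coils; (b) NO, τ_max = 57.0 MPa

N_a = Gd⁴/(8D³k) = (76.6×10³)(7.1⁴)/(8·74.0³·5) = 12.01 → N_a = 12
Actual rate k = Gd⁴/(8D³·12) = 5.0038 N/mm
Working load F = kδ = 5.0038·19 = 95.071 N
C = 74.0/7.1 = 10.4225; K_W = (4C−1)/(4C−4)+0.615/C = 1.1386
τ_max = K_W·8FD/(πd³) = 1.1386·50.055 = 56.993 MPa
τ_max > 53.2 MPa → exceeds allowable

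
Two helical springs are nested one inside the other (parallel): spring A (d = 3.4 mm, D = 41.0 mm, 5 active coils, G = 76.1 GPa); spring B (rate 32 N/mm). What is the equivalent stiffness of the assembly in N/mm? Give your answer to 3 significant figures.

35.7 N/mm

k_A = Gd⁴/(8D³N_a) = (76.1×10³)(3.4⁴)/(8·41.0³·5) = 3.6888 N/mm
Parallel: k_eq = 3.6888 + 32 = 35.689 N/mm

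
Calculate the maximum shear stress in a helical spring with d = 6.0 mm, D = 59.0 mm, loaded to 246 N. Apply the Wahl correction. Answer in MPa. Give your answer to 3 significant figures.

196 MPa

Spring index C = D/d = 59.0/6.0 = 9.8333
K_W = (4C−1)/(4C−4) + 0.615/C = 38.333/35.333 + 0.0625 = 1.1474
τ₀ = 8FD/(πd³) = 8·246·59.0/(π·6.0³) = 116112/678.58 = 171.11 MPa
τ_max = K·τ₀ = 1.1474 × 171.11 = 196.34 MPa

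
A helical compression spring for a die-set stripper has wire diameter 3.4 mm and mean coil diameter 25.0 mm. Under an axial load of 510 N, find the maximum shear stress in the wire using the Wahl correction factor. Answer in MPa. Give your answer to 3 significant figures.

Spring index C = D/d = 25.0/3.4 = 7.3529
K_W = (4C−1)/(4C−4) + 0.615/C = 28.412/25.412 + 0.0836 = 1.2017
τ₀ = 8FD/(πd³) = 8·510·25.0/(π·3.4³) = 102000/123.48 = 826.06 MPa
τ_max = K·τ₀ = 1.2017 × 826.06 = 992.68 MPa

993 MPa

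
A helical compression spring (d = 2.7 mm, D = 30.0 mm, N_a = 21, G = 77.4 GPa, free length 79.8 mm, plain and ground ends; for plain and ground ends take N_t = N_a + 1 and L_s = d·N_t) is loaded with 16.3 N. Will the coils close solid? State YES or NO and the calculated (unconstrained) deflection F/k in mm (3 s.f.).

NO, δ = 18.0 mm

k = Gd⁴/(8D³N_a) = (77.4×10³)(2.7⁴)/(8·30.0³·21) = 0.90682 N/mm
N_t = 22; L_s = 2.7·22 = 59.4 mm; δ_solid = L₀ − L_s = 79.8 − 59.4 = 20.4 mm
δ = F/k = 16.3/0.90682 = 17.975 mm
δ < δ_solid → spring does not go solid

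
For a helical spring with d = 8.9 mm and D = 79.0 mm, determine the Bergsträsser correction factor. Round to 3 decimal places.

C = D/d = 79.0/8.9 = 8.8764
K_B = (4C+2)/(4C−3) = 37.506/32.506 = 1.1538

1.154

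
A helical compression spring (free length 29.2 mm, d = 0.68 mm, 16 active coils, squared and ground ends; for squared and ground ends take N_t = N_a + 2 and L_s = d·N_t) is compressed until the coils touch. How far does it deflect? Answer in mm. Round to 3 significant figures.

17.0 mm

N_t = 18; L_s = 0.68·18 = 12.24 mm
δ_solid = L₀ − L_s = 29.2 − 12.24 = 16.96 mm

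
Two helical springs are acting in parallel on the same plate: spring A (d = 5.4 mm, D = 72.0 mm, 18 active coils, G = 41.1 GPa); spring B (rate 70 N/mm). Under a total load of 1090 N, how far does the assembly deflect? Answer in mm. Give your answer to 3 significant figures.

k_A = Gd⁴/(8D³N_a) = (41.1×10³)(5.4⁴)/(8·72.0³·18) = 0.65021 N/mm
Parallel: k_eq = 0.65021 + 70 = 70.65 N/mm
δ = F/k_eq = 1090/70.65 = 15.428 mm

15.4 mm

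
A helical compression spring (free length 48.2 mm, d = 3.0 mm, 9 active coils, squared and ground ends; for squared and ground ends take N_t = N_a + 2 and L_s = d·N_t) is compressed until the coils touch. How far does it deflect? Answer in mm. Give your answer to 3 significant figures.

15.2 mm

N_t = 11; L_s = 3.0·11 = 33 mm
δ_solid = L₀ − L_s = 48.2 − 33 = 15.2 mm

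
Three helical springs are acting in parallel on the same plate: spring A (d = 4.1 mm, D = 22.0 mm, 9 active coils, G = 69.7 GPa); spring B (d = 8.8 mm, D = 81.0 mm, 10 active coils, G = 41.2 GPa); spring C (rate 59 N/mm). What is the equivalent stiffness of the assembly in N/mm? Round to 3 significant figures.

k_A = Gd⁴/(8D³N_a) = (69.7×10³)(4.1⁴)/(8·22.0³·9) = 25.69 N/mm
k_B = Gd⁴/(8D³N_a) = (41.2×10³)(8.8⁴)/(8·81.0³·10) = 5.8114 N/mm
Parallel: k_eq = 25.69 + 5.8114 + 59 = 90.502 N/mm

90.5 N/mm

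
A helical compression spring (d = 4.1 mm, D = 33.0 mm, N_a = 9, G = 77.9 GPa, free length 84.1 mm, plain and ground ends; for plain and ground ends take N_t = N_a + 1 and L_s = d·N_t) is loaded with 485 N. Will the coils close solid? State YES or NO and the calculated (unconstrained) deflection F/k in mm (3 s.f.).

YES, δ = 57.0 mm

k = Gd⁴/(8D³N_a) = (77.9×10³)(4.1⁴)/(8·33.0³·9) = 8.5074 N/mm
N_t = 10; L_s = 4.1·10 = 41 mm; δ_solid = L₀ − L_s = 84.1 − 41 = 43.1 mm
δ = F/k = 485/8.5074 = 57.009 mm
δ ≥ δ_solid → spring goes solid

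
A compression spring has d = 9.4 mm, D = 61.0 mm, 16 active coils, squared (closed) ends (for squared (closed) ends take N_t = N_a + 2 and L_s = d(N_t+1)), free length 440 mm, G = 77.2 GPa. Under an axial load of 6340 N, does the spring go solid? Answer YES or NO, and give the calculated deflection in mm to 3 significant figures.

k = Gd⁴/(8D³N_a) = (77.2×10³)(9.4⁴)/(8·61.0³·16) = 20.746 N/mm
N_t = 18; L_s = 9.4·19 = 178.6 mm; δ_solid = L₀ − L_s = 440 − 178.6 = 261.4 mm
δ = F/k = 6340/20.746 = 305.6 mm
δ ≥ δ_solid → spring goes solid

YES, δ = 306 mm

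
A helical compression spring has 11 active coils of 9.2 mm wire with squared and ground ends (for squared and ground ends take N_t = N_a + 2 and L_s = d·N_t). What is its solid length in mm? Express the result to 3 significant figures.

120 mm

squared and ground ends: N_t = N_a + 2 = 11 + 2 = 13
L_s = d·N_t = 9.2 × 13 = 119.6 mm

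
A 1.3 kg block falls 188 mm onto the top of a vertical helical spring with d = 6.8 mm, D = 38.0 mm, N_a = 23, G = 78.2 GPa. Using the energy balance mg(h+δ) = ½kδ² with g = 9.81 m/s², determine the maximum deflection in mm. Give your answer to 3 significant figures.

17.8 mm

k = Gd⁴/(8D³N_a) = (78.2×10³)(6.8⁴)/(8·38.0³·23) = 16.561 N/mm
W = mg = 1.3 × 9.81 = 12.753 N
½kδ² − Wδ − Wh = 0 → δ = (W + √(W² + 2kWh))/k
δ = (12.753 + √(162.64 + 79409.8))/16.561 = (12.753 + 282.09)/16.561 = 17.804 mm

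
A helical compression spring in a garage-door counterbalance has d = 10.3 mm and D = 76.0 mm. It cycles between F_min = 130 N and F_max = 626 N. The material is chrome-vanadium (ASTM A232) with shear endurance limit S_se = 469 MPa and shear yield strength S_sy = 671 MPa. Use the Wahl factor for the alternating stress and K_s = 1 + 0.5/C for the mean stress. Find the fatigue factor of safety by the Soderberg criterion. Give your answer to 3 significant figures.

C = D/d = 76.0/10.3 = 7.3786; K_W = (4C−1)/(4C−4)+0.615/C = 1.2009; K_s = 1+0.5/C = 1.0678
F_a = (F_max−F_min)/2 = 248 N; F_m = (F_max+F_min)/2 = 378 N
τ_a = K_W·8F_aD/(πd³) = 1.2009 × 43.923 = 52.749 MPa
τ_m = K_s·8F_mD/(πd³) = 1.0678 × 66.947 = 71.484 MPa
Soderberg: 1/n_f = τ_a/S_se + τ_m/S_sy = 52.749/469 + 71.484/671 = 0.11247 + 0.10653 = 0.219
n_f = 1/0.219 = 4.566

4.57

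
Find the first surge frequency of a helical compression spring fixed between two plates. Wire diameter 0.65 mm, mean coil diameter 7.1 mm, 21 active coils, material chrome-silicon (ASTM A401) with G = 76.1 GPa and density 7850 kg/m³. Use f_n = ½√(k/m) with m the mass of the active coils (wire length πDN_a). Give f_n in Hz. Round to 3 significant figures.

215 Hz

k = Gd⁴/(8D³N_a) = (76.1×10³)(0.65⁴)/(8·7.1³·21) = 0.22592 N/mm = 225.92 N/m
Wire length L = πDN_a = π·7.1·21 = 468.41 mm
m = ρ·(πd²/4)·L = 7850 × 0.33183×10⁻⁶ m² × 0.46841 m = 0.0012202 kg
f_n = ½√(k/m) = 0.5·√(225.92/0.0012202) = 0.5·√(1.8516e+05) = 215.15 Hz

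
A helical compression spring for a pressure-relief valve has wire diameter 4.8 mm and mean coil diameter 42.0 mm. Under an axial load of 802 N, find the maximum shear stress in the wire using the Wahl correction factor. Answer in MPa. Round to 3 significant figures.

905 MPa

Spring index C = D/d = 42.0/4.8 = 8.7500
K_W = (4C−1)/(4C−4) + 0.615/C = 34.000/31.000 + 0.0703 = 1.1671
τ₀ = 8FD/(πd³) = 8·802·42.0/(π·4.8³) = 269472/347.44 = 775.6 MPa
τ_max = K·τ₀ = 1.1671 × 775.6 = 905.18 MPa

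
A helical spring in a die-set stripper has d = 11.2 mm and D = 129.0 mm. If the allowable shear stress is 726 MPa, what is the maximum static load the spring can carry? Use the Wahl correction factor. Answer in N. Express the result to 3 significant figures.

C = D/d = 129.0/11.2 = 11.5179
K_W = (4C−1)/(4C−4) + 0.615/C = 45.071/42.071 + 0.0534 = 1.1247
τ_max = K·8FD/(πd³) → F_max = τ_allow·πd³/(8DK)
F_max = 726·π·11.2³/(8·129.0·1.1247) = 3.2044e+06/1160.7 = 2760.7 N

2760 N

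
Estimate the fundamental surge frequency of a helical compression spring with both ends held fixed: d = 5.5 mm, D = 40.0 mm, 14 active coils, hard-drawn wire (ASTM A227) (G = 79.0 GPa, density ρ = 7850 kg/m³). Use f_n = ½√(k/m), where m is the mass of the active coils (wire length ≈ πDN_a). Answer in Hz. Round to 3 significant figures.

k = Gd⁴/(8D³N_a) = (79.0×10³)(5.5⁴)/(8·40.0³·14) = 10.085 N/mm = 10085 N/m
Wire length L = πDN_a = π·40.0·14 = 1759.3 mm
m = ρ·(πd²/4)·L = 7850 × 23.758×10⁻⁶ m² × 1.7593 m = 0.32811 kg
f_n = ½√(k/m) = 0.5·√(10085/0.32811) = 0.5·√(30737) = 87.659 Hz

87.7 Hz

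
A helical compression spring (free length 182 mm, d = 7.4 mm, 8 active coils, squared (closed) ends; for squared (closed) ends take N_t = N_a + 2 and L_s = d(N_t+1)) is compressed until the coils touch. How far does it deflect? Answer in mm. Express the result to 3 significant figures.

101 mm

N_t = 10; L_s = 7.4·11 = 81.4 mm
δ_solid = L₀ − L_s = 182 − 81.4 = 100.6 mm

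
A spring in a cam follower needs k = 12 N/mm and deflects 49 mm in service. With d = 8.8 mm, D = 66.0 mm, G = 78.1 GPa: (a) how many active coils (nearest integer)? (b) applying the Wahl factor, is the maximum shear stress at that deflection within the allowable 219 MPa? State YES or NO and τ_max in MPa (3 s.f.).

N_a = Gd⁴/(8D³k) = (78.1×10³)(8.8⁴)/(8·66.0³·12) = 16.97 → N_a = 17
Actual rate k = Gd⁴/(8D³·17) = 11.979 N/mm
Working load F = kδ = 11.979·49 = 586.96 N
C = 66.0/8.8 = 7.5000; K_W = (4C−1)/(4C−4)+0.615/C = 1.1974
τ_max = K_W·8FD/(πd³) = 1.1974·144.76 = 173.33 MPa
τ_max ≤ 219 MPa → acceptable

(a) 17 coils; (b) YES, τ_max = 173 MPa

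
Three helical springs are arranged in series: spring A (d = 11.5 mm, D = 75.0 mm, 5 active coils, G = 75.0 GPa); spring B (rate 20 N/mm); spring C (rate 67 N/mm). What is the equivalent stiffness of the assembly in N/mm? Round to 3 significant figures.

k_A = Gd⁴/(8D³N_a) = (75.0×10³)(11.5⁴)/(8·75.0³·5) = 77.734 N/mm
Series: 1/k_eq = 1/77.734 + 1/20 + 1/67 = 0.07779; k_eq = 12.855 N/mm

12.9 N/mm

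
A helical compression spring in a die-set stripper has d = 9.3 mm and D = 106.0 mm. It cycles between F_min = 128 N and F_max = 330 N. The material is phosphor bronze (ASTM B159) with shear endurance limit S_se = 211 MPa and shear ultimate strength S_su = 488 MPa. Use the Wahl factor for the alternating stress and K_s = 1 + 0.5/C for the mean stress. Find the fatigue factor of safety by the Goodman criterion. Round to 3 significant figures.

2.90

C = D/d = 106.0/9.3 = 11.3978; K_W = (4C−1)/(4C−4)+0.615/C = 1.1261; K_s = 1+0.5/C = 1.0439
F_a = (F_max−F_min)/2 = 101 N; F_m = (F_max+F_min)/2 = 229 N
τ_a = K_W·8F_aD/(πd³) = 1.1261 × 33.894 = 38.167 MPa
τ_m = K_s·8F_mD/(πd³) = 1.0439 × 76.848 = 80.219 MPa
Goodman: 1/n_f = τ_a/S_se + τ_m/S_su = 38.167/211 + 80.219/488 = 0.18089 + 0.16438 = 0.34527
n_f = 1/0.34527 = 2.896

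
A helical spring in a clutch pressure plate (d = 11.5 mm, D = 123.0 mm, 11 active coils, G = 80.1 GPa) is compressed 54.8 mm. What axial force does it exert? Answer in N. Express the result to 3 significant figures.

k = Gd⁴/(8D³N_a) = (80.1×10³)(11.5⁴)/(8·123.0³·11) = 8.5551 N/mm
F = k·δ = 8.5551 × 54.8 = 468.82 N

469 N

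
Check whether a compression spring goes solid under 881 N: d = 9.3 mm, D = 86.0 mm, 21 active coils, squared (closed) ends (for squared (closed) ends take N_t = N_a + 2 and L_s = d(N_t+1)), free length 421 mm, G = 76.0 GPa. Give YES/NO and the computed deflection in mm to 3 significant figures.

NO, δ = 166 mm

k = Gd⁴/(8D³N_a) = (76.0×10³)(9.3⁴)/(8·86.0³·21) = 5.3204 N/mm
N_t = 23; L_s = 9.3·24 = 223.2 mm; δ_solid = L₀ − L_s = 421 − 223.2 = 197.8 mm
δ = F/k = 881/5.3204 = 165.59 mm
δ < δ_solid → spring does not go solid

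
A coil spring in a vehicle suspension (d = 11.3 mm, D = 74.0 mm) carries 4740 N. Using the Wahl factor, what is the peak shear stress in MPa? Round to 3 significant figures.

Spring index C = D/d = 74.0/11.3 = 6.5487
K_W = (4C−1)/(4C−4) + 0.615/C = 25.195/22.195 + 0.0939 = 1.2291
τ₀ = 8FD/(πd³) = 8·4740·74.0/(π·11.3³) = 2.80608e+06/4533 = 619.03 MPa
τ_max = K·τ₀ = 1.2291 × 619.03 = 760.84 MPa

761 MPa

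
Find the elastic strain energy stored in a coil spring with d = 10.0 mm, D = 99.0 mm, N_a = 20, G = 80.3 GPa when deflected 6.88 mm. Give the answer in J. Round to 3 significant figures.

k = Gd⁴/(8D³N_a) = (80.3×10³)(10.0⁴)/(8·99.0³·20) = 5.1724 N/mm
U = ½kδ² = 0.5 × 5.1724 × 6.88² = 122.42 N·mm = 0.12242 J

0.122 J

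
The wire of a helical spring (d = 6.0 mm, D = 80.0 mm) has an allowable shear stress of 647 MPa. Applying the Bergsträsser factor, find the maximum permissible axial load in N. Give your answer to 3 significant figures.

624 N

C = D/d = 80.0/6.0 = 13.3333
K_B = (4C+2)/(4C−3) = 55.333/50.333 = 1.0993
τ_max = K·8FD/(πd³) → F_max = τ_allow·πd³/(8DK)
F_max = 647·π·6.0³/(8·80.0·1.0993) = 4.3904e+05/703.58 = 624.02 N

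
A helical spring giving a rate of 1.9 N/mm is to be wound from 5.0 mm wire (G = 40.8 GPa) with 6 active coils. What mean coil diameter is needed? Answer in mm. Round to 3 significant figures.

D = (Gd⁴/(8N_a·k))^(1/3) = (40.8×10³·5.0⁴/(8·6·1.9))^(1/3)
  = (279605)^(1/3) = 65.3906 mm

65.4 mm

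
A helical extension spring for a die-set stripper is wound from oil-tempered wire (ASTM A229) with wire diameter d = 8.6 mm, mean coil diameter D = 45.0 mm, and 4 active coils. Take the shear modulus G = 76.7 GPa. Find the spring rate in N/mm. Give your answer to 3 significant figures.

k = Gd⁴/(8D³N_a) = (76.7×10³ × 8.6⁴) / (8 × 45.0³ × 4)
  = 4.19555e+08 / 2.916e+06 = 143.88 N/mm

144 N/mm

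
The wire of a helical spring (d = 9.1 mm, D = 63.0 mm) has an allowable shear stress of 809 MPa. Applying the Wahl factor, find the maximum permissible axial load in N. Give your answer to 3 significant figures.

C = D/d = 63.0/9.1 = 6.9231
K_W = (4C−1)/(4C−4) + 0.615/C = 26.692/23.692 + 0.0888 = 1.2155
τ_max = K·8FD/(πd³) → F_max = τ_allow·πd³/(8DK)
F_max = 809·π·9.1³/(8·63.0·1.2155) = 1.9152e+06/612.59 = 3126.5 N

3130 N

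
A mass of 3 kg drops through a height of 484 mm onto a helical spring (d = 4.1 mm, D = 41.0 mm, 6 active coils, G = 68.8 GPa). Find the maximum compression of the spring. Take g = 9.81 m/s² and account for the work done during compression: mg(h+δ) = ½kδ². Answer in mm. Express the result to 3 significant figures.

74.8 mm

k = Gd⁴/(8D³N_a) = (68.8×10³)(4.1⁴)/(8·41.0³·6) = 5.8767 N/mm
W = mg = 3 × 9.81 = 29.43 N
½kδ² − Wδ − Wh = 0 → δ = (W + √(W² + 2kWh))/k
δ = (29.43 + √(866.12 + 167416))/5.8767 = (29.43 + 410.22)/5.8767 = 74.813 mm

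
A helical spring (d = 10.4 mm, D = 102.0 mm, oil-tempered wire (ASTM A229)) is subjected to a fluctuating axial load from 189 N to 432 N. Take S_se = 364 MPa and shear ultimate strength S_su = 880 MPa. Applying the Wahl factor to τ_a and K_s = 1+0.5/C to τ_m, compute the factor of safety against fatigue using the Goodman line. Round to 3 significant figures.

5.74

C = D/d = 102.0/10.4 = 9.8077; K_W = (4C−1)/(4C−4)+0.615/C = 1.1479; K_s = 1+0.5/C = 1.0510
F_a = (F_max−F_min)/2 = 121.5 N; F_m = (F_max+F_min)/2 = 310.5 N
τ_a = K_W·8F_aD/(πd³) = 1.1479 × 28.055 = 32.204 MPa
τ_m = K_s·8F_mD/(πd³) = 1.0510 × 71.697 = 75.352 MPa
Goodman: 1/n_f = τ_a/S_se + τ_m/S_su = 32.204/364 + 75.352/880 = 0.08847 + 0.08563 = 0.1741
n_f = 1/0.1741 = 5.744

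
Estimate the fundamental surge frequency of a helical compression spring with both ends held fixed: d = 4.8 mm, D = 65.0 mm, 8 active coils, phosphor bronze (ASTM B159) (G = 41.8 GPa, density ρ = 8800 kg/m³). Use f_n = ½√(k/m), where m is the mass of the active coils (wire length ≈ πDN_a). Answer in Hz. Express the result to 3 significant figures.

34.8 Hz

k = Gd⁴/(8D³N_a) = (41.8×10³)(4.8⁴)/(8·65.0³·8) = 1.2625 N/mm = 1262.5 N/m
Wire length L = πDN_a = π·65.0·8 = 1633.6 mm
m = ρ·(πd²/4)·L = 8800 × 18.096×10⁻⁶ m² × 1.6336 m = 0.26014 kg
f_n = ½√(k/m) = 0.5·√(1262.5/0.26014) = 0.5·√(4853) = 34.832 Hz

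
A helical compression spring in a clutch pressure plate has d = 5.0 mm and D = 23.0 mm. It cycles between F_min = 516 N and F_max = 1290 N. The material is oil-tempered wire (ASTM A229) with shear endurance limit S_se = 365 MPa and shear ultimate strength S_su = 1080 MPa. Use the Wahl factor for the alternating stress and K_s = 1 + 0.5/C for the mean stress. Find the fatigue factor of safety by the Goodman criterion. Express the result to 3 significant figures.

0.908

C = D/d = 23.0/5.0 = 4.6000; K_W = (4C−1)/(4C−4)+0.615/C = 1.3420; K_s = 1+0.5/C = 1.1087
F_a = (F_max−F_min)/2 = 387 N; F_m = (F_max+F_min)/2 = 903 N
τ_a = K_W·8F_aD/(πd³) = 1.3420 × 181.33 = 243.35 MPa
τ_m = K_s·8F_mD/(πd³) = 1.1087 × 423.1 = 469.09 MPa
Goodman: 1/n_f = τ_a/S_se + τ_m/S_su = 243.35/365 + 469.09/1080 = 0.66671 + 0.43434 = 1.1011
n_f = 1/1.1011 = 0.9082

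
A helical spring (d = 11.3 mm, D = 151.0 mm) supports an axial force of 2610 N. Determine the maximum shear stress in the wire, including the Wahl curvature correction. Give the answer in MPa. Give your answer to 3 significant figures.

Spring index C = D/d = 151.0/11.3 = 13.3628
K_W = (4C−1)/(4C−4) + 0.615/C = 52.451/49.451 + 0.0460 = 1.1067
τ₀ = 8FD/(πd³) = 8·2610·151.0/(π·11.3³) = 3.15288e+06/4533 = 695.54 MPa
τ_max = K·τ₀ = 1.1067 × 695.54 = 769.75 MPa

770 MPa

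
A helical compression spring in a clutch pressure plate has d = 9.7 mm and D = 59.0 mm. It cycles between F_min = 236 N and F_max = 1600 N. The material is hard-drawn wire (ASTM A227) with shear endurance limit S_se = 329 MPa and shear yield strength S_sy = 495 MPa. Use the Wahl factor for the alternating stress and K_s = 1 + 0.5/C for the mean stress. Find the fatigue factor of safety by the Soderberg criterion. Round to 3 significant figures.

C = D/d = 59.0/9.7 = 6.0825; K_W = (4C−1)/(4C−4)+0.615/C = 1.2487; K_s = 1+0.5/C = 1.0822
F_a = (F_max−F_min)/2 = 682 N; F_m = (F_max+F_min)/2 = 918 N
τ_a = K_W·8F_aD/(πd³) = 1.2487 × 112.27 = 140.19 MPa
τ_m = K_s·8F_mD/(πd³) = 1.0822 × 151.12 = 163.54 MPa
Soderberg: 1/n_f = τ_a/S_se + τ_m/S_sy = 140.19/329 + 163.54/495 = 0.42610 + 0.33039 = 0.75649
n_f = 1/0.75649 = 1.322

1.32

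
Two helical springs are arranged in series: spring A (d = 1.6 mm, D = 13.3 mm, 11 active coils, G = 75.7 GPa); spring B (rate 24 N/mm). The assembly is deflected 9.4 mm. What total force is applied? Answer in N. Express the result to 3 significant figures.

20.5 N

k_A = Gd⁴/(8D³N_a) = (75.7×10³)(1.6⁴)/(8·13.3³·11) = 2.3963 N/mm
Series: 1/k_eq = 1/2.3963 + 1/24 = 0.45898; k_eq = 2.1787 N/mm
F = k_eq·δ = 2.1787·9.4 = 20.48 N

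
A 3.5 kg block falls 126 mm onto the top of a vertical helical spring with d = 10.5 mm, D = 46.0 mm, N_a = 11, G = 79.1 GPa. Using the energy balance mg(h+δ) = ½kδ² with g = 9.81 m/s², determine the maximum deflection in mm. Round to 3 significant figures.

k = Gd⁴/(8D³N_a) = (79.1×10³)(10.5⁴)/(8·46.0³·11) = 112.25 N/mm
W = mg = 3.5 × 9.81 = 34.335 N
½kδ² − Wδ − Wh = 0 → δ = (W + √(W² + 2kWh))/k
δ = (34.335 + √(1178.9 + 971214))/112.25 = (34.335 + 986.1)/112.25 = 9.0909 mm

9.09 mm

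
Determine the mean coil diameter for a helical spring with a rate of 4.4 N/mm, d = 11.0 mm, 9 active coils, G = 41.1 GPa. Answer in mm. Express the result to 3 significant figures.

124 mm

D = (Gd⁴/(8N_a·k))^(1/3) = (41.1×10³·11.0⁴/(8·9·4.4))^(1/3)
  = (1.89945e+06)^(1/3) = 123.8442 mm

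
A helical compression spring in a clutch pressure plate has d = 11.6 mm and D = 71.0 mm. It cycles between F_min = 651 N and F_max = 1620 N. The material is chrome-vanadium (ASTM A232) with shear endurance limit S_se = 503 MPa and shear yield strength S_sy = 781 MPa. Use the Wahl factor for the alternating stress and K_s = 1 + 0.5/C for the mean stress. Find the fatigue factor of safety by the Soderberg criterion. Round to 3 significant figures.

C = D/d = 71.0/11.6 = 6.1207; K_W = (4C−1)/(4C−4)+0.615/C = 1.2469; K_s = 1+0.5/C = 1.0817
F_a = (F_max−F_min)/2 = 484.5 N; F_m = (F_max+F_min)/2 = 1135.5 N
τ_a = K_W·8F_aD/(πd³) = 1.2469 × 56.12 = 69.979 MPa
τ_m = K_s·8F_mD/(πd³) = 1.0817 × 131.53 = 142.27 MPa
Soderberg: 1/n_f = τ_a/S_se + τ_m/S_sy = 69.979/503 + 142.27/781 = 0.13912 + 0.18216 = 0.32129
n_f = 1/0.32129 = 3.112

3.11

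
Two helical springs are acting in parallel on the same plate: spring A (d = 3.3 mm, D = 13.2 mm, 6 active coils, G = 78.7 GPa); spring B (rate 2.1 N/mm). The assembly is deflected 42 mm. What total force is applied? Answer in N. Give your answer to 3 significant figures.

k_A = Gd⁴/(8D³N_a) = (78.7×10³)(3.3⁴)/(8·13.2³·6) = 84.541 N/mm
Parallel: k_eq = 84.541 + 2.1 = 86.641 N/mm
F = k_eq·δ = 86.641·42 = 3638.9 N

3640 N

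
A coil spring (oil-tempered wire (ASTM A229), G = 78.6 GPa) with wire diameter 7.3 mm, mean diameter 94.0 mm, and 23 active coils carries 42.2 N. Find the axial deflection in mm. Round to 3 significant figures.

28.9 mm

k = Gd⁴/(8D³N_a) = (78.6×10³)(7.3⁴)/(8·94.0³·23) = 1.4605 N/mm
δ = F/k = 42.2 / 1.4605 = 28.893 mm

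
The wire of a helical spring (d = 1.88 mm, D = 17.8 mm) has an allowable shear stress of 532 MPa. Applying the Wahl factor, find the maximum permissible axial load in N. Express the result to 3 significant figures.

C = D/d = 17.8/1.88 = 9.4681
K_W = (4C−1)/(4C−4) + 0.615/C = 36.872/33.872 + 0.0650 = 1.1535
τ_max = K·8FD/(πd³) → F_max = τ_allow·πd³/(8DK)
F_max = 532·π·1.88³/(8·17.8·1.1535) = 11105/164.26 = 67.608 N

67.6 N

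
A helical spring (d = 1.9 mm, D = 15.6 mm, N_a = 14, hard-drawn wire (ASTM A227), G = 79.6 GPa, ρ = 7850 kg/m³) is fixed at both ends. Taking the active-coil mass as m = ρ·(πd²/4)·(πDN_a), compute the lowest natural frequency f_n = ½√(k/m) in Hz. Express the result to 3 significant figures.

k = Gd⁴/(8D³N_a) = (79.6×10³)(1.9⁴)/(8·15.6³·14) = 2.4397 N/mm = 2439.7 N/m
Wire length L = πDN_a = π·15.6·14 = 686.12 mm
m = ρ·(πd²/4)·L = 7850 × 2.8353×10⁻⁶ m² × 0.68612 m = 0.015271 kg
f_n = ½√(k/m) = 0.5·√(2439.7/0.015271) = 0.5·√(1.5976e+05) = 199.85 Hz

200 Hz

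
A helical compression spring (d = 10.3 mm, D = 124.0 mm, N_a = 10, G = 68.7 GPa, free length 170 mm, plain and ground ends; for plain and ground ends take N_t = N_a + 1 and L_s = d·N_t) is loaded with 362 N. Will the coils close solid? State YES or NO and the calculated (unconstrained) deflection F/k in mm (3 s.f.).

k = Gd⁴/(8D³N_a) = (68.7×10³)(10.3⁴)/(8·124.0³·10) = 5.0693 N/mm
N_t = 11; L_s = 10.3·11 = 113.3 mm; δ_solid = L₀ − L_s = 170 − 113.3 = 56.7 mm
δ = F/k = 362/5.0693 = 71.41 mm
δ ≥ δ_solid → spring goes solid

YES, δ = 71.4 mm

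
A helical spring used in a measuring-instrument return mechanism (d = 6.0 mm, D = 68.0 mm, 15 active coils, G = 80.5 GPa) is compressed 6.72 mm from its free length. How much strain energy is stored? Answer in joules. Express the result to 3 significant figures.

k = Gd⁴/(8D³N_a) = (80.5×10³)(6.0⁴)/(8·68.0³·15) = 2.765 N/mm
U = ½kδ² = 0.5 × 2.765 × 6.72² = 62.431 N·mm = 0.062431 J

0.0624 J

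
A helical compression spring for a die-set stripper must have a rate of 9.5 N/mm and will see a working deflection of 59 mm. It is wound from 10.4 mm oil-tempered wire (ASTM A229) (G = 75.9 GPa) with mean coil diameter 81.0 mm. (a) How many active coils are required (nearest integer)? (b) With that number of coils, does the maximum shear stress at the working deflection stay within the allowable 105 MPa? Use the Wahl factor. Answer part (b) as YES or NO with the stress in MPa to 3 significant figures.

(a) 22 coils; (b) NO, τ_max = 122 MPa

N_a = Gd⁴/(8D³k) = (75.9×10³)(10.4⁴)/(8·81.0³·9.5) = 21.98 → N_a = 22
Actual rate k = Gd⁴/(8D³·22) = 9.4931 N/mm
Working load F = kδ = 9.4931·59 = 560.09 N
C = 81.0/10.4 = 7.7885; K_W = (4C−1)/(4C−4)+0.615/C = 1.1894
τ_max = K_W·8FD/(πd³) = 1.1894·102.7 = 122.16 MPa
τ_max > 105 MPa → exceeds allowable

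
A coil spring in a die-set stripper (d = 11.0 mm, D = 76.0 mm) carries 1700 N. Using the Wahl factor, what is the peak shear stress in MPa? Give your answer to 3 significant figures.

301 MPa

Spring index C = D/d = 76.0/11.0 = 6.9091
K_W = (4C−1)/(4C−4) + 0.615/C = 26.636/23.636 + 0.0890 = 1.2159
τ₀ = 8FD/(πd³) = 8·1700·76.0/(π·11.0³) = 1.0336e+06/4181.5 = 247.19 MPa
τ_max = K·τ₀ = 1.2159 × 247.19 = 300.56 MPa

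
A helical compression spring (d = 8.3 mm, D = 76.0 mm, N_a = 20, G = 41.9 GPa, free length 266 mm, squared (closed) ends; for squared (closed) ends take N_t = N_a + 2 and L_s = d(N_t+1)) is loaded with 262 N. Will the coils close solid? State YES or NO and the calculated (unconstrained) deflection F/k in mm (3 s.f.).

YES, δ = 92.5 mm

k = Gd⁴/(8D³N_a) = (41.9×10³)(8.3⁴)/(8·76.0³·20) = 2.8312 N/mm
N_t = 22; L_s = 8.3·23 = 190.9 mm; δ_solid = L₀ − L_s = 266 − 190.9 = 75.1 mm
δ = F/k = 262/2.8312 = 92.541 mm
δ ≥ δ_solid → spring goes solid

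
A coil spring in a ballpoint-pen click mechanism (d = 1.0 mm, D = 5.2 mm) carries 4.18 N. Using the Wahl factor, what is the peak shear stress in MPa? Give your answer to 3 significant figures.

71.8 MPa

Spring index C = D/d = 5.2/1.0 = 5.2000
K_W = (4C−1)/(4C−4) + 0.615/C = 19.800/16.800 + 0.1183 = 1.2968
τ₀ = 8FD/(πd³) = 8·4.18·5.2/(π·1.0³) = 173.888/3.1416 = 55.35 MPa
τ_max = K·τ₀ = 1.2968 × 55.35 = 71.78 MPa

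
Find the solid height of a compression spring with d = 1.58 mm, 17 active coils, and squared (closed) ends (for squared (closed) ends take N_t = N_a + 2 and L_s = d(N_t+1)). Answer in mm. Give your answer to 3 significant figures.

31.6 mm

squared (closed) ends: N_t = N_a + 2 = 17 + 2 = 19
L_s = d·(N_t+1) = 1.58 × 20 = 31.6 mm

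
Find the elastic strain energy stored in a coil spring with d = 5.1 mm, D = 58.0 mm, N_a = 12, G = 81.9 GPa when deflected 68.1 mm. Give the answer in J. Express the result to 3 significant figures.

6.86 J

k = Gd⁴/(8D³N_a) = (81.9×10³)(5.1⁴)/(8·58.0³·12) = 2.9581 N/mm
U = ½kδ² = 0.5 × 2.9581 × 68.1² = 6859.2 N·mm = 6.8592 J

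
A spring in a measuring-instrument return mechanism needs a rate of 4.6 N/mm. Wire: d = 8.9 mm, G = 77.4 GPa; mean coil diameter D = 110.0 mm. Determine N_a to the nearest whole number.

10

N_a = Gd⁴/(8D³k) = (77.4×10³ × 8.9⁴)/(8 × 110.0³ × 4.6)
    = 4.85625e+08 / 4.89808e+07 = 9.915 → 10 coils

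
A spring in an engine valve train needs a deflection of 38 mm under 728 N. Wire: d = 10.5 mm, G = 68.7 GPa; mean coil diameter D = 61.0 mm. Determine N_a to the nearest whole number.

Required rate k = F/δ = 728/38 = 19.158 N/mm
N_a = Gd⁴/(8D³k) = (68.7×10³ × 10.5⁴)/(8 × 61.0³ × 19.158)
    = 8.35053e+08 / 3.47878e+07 = 24 → 24 coils

24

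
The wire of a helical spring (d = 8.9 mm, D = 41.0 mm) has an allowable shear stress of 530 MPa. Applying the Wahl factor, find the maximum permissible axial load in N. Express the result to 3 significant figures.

C = D/d = 41.0/8.9 = 4.6067
K_W = (4C−1)/(4C−4) + 0.615/C = 17.427/14.427 + 0.1335 = 1.3414
τ_max = K·8FD/(πd³) → F_max = τ_allow·πd³/(8DK)
F_max = 530·π·8.9³/(8·41.0·1.3414) = 1.1738e+06/439.99 = 2667.8 N

2670 N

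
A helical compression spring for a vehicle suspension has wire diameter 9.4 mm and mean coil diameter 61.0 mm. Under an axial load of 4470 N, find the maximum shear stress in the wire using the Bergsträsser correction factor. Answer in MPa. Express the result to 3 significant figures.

1020 MPa

Spring index C = D/d = 61.0/9.4 = 6.4894
K_B = (4C+2)/(4C−3) = 27.957/22.957 = 1.2178
τ₀ = 8FD/(πd³) = 8·4470·61.0/(π·9.4³) = 2.18136e+06/2609.4 = 835.98 MPa
τ_max = K·τ₀ = 1.2178 × 835.98 = 1018 MPa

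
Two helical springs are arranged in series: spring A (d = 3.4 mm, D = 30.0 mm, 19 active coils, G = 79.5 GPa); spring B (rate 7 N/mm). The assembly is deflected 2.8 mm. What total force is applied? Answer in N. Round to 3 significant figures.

k_A = Gd⁴/(8D³N_a) = (79.5×10³)(3.4⁴)/(8·30.0³·19) = 2.5887 N/mm
Series: 1/k_eq = 1/2.5887 + 1/7 = 0.52916; k_eq = 1.8898 N/mm
F = k_eq·δ = 1.8898·2.8 = 5.2914 N

5.29 N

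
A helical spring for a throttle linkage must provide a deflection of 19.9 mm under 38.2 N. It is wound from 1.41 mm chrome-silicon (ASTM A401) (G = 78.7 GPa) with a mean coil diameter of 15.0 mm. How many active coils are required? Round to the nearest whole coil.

6

Required rate k = F/δ = 38.2/19.9 = 1.9196 N/mm
N_a = Gd⁴/(8D³k) = (78.7×10³ × 1.41⁴)/(8 × 15.0³ × 1.9196)
    = 311065 / 51829.1 = 6.002 → 6 coils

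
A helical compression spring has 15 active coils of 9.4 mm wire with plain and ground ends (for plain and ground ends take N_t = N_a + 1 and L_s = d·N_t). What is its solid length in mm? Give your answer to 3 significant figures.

150 mm

plain and ground ends: N_t = N_a + 1 = 15 + 1 = 16
L_s = d·N_t = 9.4 × 16 = 150.4 mm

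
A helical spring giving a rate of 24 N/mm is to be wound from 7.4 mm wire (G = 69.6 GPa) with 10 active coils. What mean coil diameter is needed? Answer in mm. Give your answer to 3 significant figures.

D = (Gd⁴/(8N_a·k))^(1/3) = (69.6×10³·7.4⁴/(8·10·24))^(1/3)
  = (108701)^(1/3) = 47.7249 mm

47.7 mm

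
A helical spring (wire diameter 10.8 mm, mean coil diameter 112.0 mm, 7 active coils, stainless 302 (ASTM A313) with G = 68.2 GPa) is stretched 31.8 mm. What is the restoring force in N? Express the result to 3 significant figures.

k = Gd⁴/(8D³N_a) = (68.2×10³)(10.8⁴)/(8·112.0³·7) = 11.793 N/mm
F = k·δ = 11.793 × 31.8 = 375.03 N

375 N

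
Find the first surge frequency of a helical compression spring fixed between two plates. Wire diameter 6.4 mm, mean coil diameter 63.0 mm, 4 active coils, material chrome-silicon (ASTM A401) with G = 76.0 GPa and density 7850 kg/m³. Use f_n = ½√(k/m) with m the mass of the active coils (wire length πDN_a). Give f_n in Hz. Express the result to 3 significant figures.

k = Gd⁴/(8D³N_a) = (76.0×10³)(6.4⁴)/(8·63.0³·4) = 15.935 N/mm = 15935 N/m
Wire length L = πDN_a = π·63.0·4 = 791.68 mm
m = ρ·(πd²/4)·L = 7850 × 32.17×10⁻⁶ m² × 0.79168 m = 0.19993 kg
f_n = ½√(k/m) = 0.5·√(15935/0.19993) = 0.5·√(79706) = 141.16 Hz

141 Hz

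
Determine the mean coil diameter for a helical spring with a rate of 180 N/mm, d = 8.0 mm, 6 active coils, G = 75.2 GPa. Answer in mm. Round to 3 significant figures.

D = (Gd⁴/(8N_a·k))^(1/3) = (75.2×10³·8.0⁴/(8·6·180))^(1/3)
  = (35650.4)^(1/3) = 32.9120 mm

32.9 mm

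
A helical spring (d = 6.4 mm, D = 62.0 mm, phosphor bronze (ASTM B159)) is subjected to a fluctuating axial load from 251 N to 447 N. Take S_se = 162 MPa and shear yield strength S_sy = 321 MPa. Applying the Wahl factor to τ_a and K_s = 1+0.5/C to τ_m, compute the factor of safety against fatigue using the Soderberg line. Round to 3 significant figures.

C = D/d = 62.0/6.4 = 9.6875; K_W = (4C−1)/(4C−4)+0.615/C = 1.1498; K_s = 1+0.5/C = 1.0516
F_a = (F_max−F_min)/2 = 98 N; F_m = (F_max+F_min)/2 = 349 N
τ_a = K_W·8F_aD/(πd³) = 1.1498 × 59.023 = 67.865 MPa
τ_m = K_s·8F_mD/(πd³) = 1.0516 × 210.19 = 221.04 MPa
Soderberg: 1/n_f = τ_a/S_se + τ_m/S_sy = 67.865/162 + 221.04/321 = 0.41892 + 0.68860 = 1.1075
n_f = 1/1.1075 = 0.9029

0.903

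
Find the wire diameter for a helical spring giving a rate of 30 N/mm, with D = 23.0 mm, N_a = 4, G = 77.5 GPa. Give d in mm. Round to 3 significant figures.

3.50 mm

d = (8D³N_a·k / G)^(1/4) = (8·23.0³·4·30 / (77.5×10³))^0.25
  = (150.71)^0.25 = 3.5038 mm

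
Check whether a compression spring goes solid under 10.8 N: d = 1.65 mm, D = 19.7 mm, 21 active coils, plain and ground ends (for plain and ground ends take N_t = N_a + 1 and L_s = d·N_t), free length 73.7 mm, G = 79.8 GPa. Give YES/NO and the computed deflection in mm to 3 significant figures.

NO, δ = 23.5 mm

k = Gd⁴/(8D³N_a) = (79.8×10³)(1.65⁴)/(8·19.7³·21) = 0.4605 N/mm
N_t = 22; L_s = 1.65·22 = 36.3 mm; δ_solid = L₀ − L_s = 73.7 − 36.3 = 37.4 mm
δ = F/k = 10.8/0.4605 = 23.453 mm
δ < δ_solid → spring does not go solid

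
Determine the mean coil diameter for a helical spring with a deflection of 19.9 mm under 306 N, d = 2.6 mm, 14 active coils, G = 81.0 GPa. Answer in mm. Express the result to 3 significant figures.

12.9 mm

Required rate k = F/δ = 306/19.9 = 15.377 N/mm
D = (Gd⁴/(8N_a·k))^(1/3) = (81.0×10³·2.6⁴/(8·14·15.377))^(1/3)
  = (2149.28)^(1/3) = 12.9052 mm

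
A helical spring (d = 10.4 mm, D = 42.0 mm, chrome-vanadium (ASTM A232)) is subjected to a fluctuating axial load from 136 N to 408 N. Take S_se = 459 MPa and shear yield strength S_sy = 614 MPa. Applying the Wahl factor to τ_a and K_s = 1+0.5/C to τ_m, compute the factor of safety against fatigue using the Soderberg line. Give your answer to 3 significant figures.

C = D/d = 42.0/10.4 = 4.0385; K_W = (4C−1)/(4C−4)+0.615/C = 1.3991; K_s = 1+0.5/C = 1.1238
F_a = (F_max−F_min)/2 = 136 N; F_m = (F_max+F_min)/2 = 272 N
τ_a = K_W·8F_aD/(πd³) = 1.3991 × 12.931 = 18.092 MPa
τ_m = K_s·8F_mD/(πd³) = 1.1238 × 25.862 = 29.064 MPa
Soderberg: 1/n_f = τ_a/S_se + τ_m/S_sy = 18.092/459 + 29.064/614 = 0.03942 + 0.04734 = 0.086751
n_f = 1/0.086751 = 11.53

11.5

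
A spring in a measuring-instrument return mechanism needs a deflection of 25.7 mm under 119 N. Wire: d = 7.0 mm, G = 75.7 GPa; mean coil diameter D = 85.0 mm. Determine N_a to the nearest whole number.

8

Required rate k = F/δ = 119/25.7 = 4.6304 N/mm
N_a = Gd⁴/(8D³k) = (75.7×10³ × 7.0⁴)/(8 × 85.0³ × 4.6304)
    = 1.81756e+08 / 2.27489e+07 = 7.99 → 8 coils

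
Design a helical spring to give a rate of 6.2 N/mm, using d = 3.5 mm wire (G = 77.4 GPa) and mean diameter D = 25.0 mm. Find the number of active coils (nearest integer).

15

N_a = Gd⁴/(8D³k) = (77.4×10³ × 3.5⁴)/(8 × 25.0³ × 6.2)
    = 1.16148e+07 / 775000 = 14.99 → 15 coils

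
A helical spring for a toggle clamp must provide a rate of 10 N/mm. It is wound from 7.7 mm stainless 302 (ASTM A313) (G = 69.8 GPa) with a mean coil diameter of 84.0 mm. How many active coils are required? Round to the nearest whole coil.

N_a = Gd⁴/(8D³k) = (69.8×10³ × 7.7⁴)/(8 × 84.0³ × 10)
    = 2.45368e+08 / 4.74163e+07 = 5.175 → 5 coils

5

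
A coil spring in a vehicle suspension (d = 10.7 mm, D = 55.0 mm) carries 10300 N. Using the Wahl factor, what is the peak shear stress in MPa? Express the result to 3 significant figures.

1530 MPa

Spring index C = D/d = 55.0/10.7 = 5.1402
K_W = (4C−1)/(4C−4) + 0.615/C = 19.561/16.561 + 0.1196 = 1.3008
τ₀ = 8FD/(πd³) = 8·10300·55.0/(π·10.7³) = 4.532e+06/3848.6 = 1177.6 MPa
τ_max = K·τ₀ = 1.3008 × 1177.6 = 1531.8 MPa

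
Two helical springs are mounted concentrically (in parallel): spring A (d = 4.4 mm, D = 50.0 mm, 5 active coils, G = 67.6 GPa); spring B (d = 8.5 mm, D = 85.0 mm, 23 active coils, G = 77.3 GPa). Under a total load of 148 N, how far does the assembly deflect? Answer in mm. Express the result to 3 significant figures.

k_A = Gd⁴/(8D³N_a) = (67.6×10³)(4.4⁴)/(8·50.0³·5) = 5.0674 N/mm
k_B = Gd⁴/(8D³N_a) = (77.3×10³)(8.5⁴)/(8·85.0³·23) = 3.5709 N/mm
Parallel: k_eq = 5.0674 + 3.5709 = 8.6383 N/mm
δ = F/k_eq = 148/8.6383 = 17.133 mm

17.1 mm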